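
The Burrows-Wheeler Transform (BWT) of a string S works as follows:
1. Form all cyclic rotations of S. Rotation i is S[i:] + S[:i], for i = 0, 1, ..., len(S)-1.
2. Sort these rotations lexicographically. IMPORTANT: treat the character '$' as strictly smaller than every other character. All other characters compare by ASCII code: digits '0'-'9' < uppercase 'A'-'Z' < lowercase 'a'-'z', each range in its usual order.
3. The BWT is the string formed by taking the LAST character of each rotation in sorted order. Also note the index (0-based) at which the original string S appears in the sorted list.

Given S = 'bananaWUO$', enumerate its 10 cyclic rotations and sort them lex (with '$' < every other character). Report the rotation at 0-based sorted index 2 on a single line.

All 10 rotations (rotation i = S[i:]+S[:i]):
  rot[0] = bananaWUO$
  rot[1] = ananaWUO$b
  rot[2] = nanaWUO$ba
  rot[3] = anaWUO$ban
  rot[4] = naWUO$bana
  rot[5] = aWUO$banan
  rot[6] = WUO$banana
  rot[7] = UO$bananaW
  rot[8] = O$bananaWU
  rot[9] = $bananaWUO
Sorted (with $ < everything):
  sorted[0] = $bananaWUO
  sorted[1] = O$bananaWU
  sorted[2] = UO$bananaW
  sorted[3] = WUO$banana
  sorted[4] = aWUO$banan
  sorted[5] = anaWUO$ban
  sorted[6] = ananaWUO$b
  sorted[7] = bananaWUO$
  sorted[8] = naWUO$bana
  sorted[9] = nanaWUO$ba
sorted[2] = UO$bananaW

Answer: UO$bananaW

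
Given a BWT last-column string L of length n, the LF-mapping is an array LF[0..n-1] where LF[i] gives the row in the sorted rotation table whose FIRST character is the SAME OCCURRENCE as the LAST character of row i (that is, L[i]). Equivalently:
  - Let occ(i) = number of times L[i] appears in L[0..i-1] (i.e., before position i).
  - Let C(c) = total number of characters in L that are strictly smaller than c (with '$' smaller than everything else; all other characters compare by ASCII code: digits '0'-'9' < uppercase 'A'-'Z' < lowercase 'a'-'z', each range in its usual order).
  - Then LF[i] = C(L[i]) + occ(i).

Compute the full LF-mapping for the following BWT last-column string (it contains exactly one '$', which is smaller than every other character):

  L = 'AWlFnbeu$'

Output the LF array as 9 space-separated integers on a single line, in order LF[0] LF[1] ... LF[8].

Char counts: '$':1, 'A':1, 'F':1, 'W':1, 'b':1, 'e':1, 'l':1, 'n':1, 'u':1
C (first-col start): C('$')=0, C('A')=1, C('F')=2, C('W')=3, C('b')=4, C('e')=5, C('l')=6, C('n')=7, C('u')=8
L[0]='A': occ=0, LF[0]=C('A')+0=1+0=1
L[1]='W': occ=0, LF[1]=C('W')+0=3+0=3
L[2]='l': occ=0, LF[2]=C('l')+0=6+0=6
L[3]='F': occ=0, LF[3]=C('F')+0=2+0=2
L[4]='n': occ=0, LF[4]=C('n')+0=7+0=7
L[5]='b': occ=0, LF[5]=C('b')+0=4+0=4
L[6]='e': occ=0, LF[6]=C('e')+0=5+0=5
L[7]='u': occ=0, LF[7]=C('u')+0=8+0=8
L[8]='$': occ=0, LF[8]=C('$')+0=0+0=0

Answer: 1 3 6 2 7 4 5 8 0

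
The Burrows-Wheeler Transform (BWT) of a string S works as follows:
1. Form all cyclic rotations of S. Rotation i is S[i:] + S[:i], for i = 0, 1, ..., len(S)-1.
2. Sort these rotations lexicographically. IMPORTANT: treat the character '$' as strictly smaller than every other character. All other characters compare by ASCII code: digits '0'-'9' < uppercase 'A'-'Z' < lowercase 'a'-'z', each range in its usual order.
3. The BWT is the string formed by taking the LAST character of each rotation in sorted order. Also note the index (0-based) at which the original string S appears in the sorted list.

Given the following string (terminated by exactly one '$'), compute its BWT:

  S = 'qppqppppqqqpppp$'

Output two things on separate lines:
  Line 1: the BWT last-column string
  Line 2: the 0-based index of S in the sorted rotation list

Answer: ppppqqpqpppqp$qp
13

Derivation:
All 16 rotations (rotation i = S[i:]+S[:i]):
  rot[0] = qppqppppqqqpppp$
  rot[1] = ppqppppqqqpppp$q
  rot[2] = pqppppqqqpppp$qp
  rot[3] = qppppqqqpppp$qpp
  rot[4] = ppppqqqpppp$qppq
  rot[5] = pppqqqpppp$qppqp
  rot[6] = ppqqqpppp$qppqpp
  rot[7] = pqqqpppp$qppqppp
  rot[8] = qqqpppp$qppqpppp
  rot[9] = qqpppp$qppqppppq
  rot[10] = qpppp$qppqppppqq
  rot[11] = pppp$qppqppppqqq
  rot[12] = ppp$qppqppppqqqp
  rot[13] = pp$qppqppppqqqpp
  rot[14] = p$qppqppppqqqppp
  rot[15] = $qppqppppqqqpppp
Sorted (with $ < everything):
  sorted[0] = $qppqppppqqqpppp  (last char: 'p')
  sorted[1] = p$qppqppppqqqppp  (last char: 'p')
  sorted[2] = pp$qppqppppqqqpp  (last char: 'p')
  sorted[3] = ppp$qppqppppqqqp  (last char: 'p')
  sorted[4] = pppp$qppqppppqqq  (last char: 'q')
  sorted[5] = ppppqqqpppp$qppq  (last char: 'q')
  sorted[6] = pppqqqpppp$qppqp  (last char: 'p')
  sorted[7] = ppqppppqqqpppp$q  (last char: 'q')
  sorted[8] = ppqqqpppp$qppqpp  (last char: 'p')
  sorted[9] = pqppppqqqpppp$qp  (last char: 'p')
  sorted[10] = pqqqpppp$qppqppp  (last char: 'p')
  sorted[11] = qpppp$qppqppppqq  (last char: 'q')
  sorted[12] = qppppqqqpppp$qpp  (last char: 'p')
  sorted[13] = qppqppppqqqpppp$  (last char: '$')
  sorted[14] = qqpppp$qppqppppq  (last char: 'q')
  sorted[15] = qqqpppp$qppqpppp  (last char: 'p')
Last column: ppppqqpqpppqp$qp
Original string S is at sorted index 13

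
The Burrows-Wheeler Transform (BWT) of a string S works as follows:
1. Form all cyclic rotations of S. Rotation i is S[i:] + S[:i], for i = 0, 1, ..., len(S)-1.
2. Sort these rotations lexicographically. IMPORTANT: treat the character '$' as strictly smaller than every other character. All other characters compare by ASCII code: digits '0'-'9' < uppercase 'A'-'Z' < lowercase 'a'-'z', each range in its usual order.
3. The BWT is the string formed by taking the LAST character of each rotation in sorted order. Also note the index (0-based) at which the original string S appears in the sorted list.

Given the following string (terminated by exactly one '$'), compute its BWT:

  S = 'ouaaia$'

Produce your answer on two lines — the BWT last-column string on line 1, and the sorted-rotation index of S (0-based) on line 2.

Answer: aiuaa$o
5

Derivation:
All 7 rotations (rotation i = S[i:]+S[:i]):
  rot[0] = ouaaia$
  rot[1] = uaaia$o
  rot[2] = aaia$ou
  rot[3] = aia$oua
  rot[4] = ia$ouaa
  rot[5] = a$ouaai
  rot[6] = $ouaaia
Sorted (with $ < everything):
  sorted[0] = $ouaaia  (last char: 'a')
  sorted[1] = a$ouaai  (last char: 'i')
  sorted[2] = aaia$ou  (last char: 'u')
  sorted[3] = aia$oua  (last char: 'a')
  sorted[4] = ia$ouaa  (last char: 'a')
  sorted[5] = ouaaia$  (last char: '$')
  sorted[6] = uaaia$o  (last char: 'o')
Last column: aiuaa$o
Original string S is at sorted index 5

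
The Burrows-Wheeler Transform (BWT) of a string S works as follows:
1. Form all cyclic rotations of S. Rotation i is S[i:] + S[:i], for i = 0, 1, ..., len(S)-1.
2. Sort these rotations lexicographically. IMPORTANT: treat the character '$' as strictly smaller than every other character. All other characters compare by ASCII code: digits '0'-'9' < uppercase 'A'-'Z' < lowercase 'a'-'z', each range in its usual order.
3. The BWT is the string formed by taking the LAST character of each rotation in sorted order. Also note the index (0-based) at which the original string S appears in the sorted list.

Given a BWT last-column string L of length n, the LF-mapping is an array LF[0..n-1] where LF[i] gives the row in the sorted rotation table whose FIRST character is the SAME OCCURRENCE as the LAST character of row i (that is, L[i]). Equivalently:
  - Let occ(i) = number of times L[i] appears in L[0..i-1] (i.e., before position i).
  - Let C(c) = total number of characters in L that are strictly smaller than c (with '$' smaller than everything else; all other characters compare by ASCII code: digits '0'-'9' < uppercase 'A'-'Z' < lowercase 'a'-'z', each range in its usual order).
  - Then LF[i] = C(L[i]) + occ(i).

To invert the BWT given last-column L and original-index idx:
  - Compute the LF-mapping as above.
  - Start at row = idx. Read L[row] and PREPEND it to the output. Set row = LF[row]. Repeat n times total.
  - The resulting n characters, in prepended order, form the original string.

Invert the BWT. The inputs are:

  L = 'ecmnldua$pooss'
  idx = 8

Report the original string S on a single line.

LF mapping: 4 2 6 7 5 3 13 1 0 10 8 9 11 12
Walk LF starting at row 8, prepending L[row]:
  step 1: row=8, L[8]='$', prepend. Next row=LF[8]=0
  step 2: row=0, L[0]='e', prepend. Next row=LF[0]=4
  step 3: row=4, L[4]='l', prepend. Next row=LF[4]=5
  step 4: row=5, L[5]='d', prepend. Next row=LF[5]=3
  step 5: row=3, L[3]='n', prepend. Next row=LF[3]=7
  step 6: row=7, L[7]='a', prepend. Next row=LF[7]=1
  step 7: row=1, L[1]='c', prepend. Next row=LF[1]=2
  step 8: row=2, L[2]='m', prepend. Next row=LF[2]=6
  step 9: row=6, L[6]='u', prepend. Next row=LF[6]=13
  step 10: row=13, L[13]='s', prepend. Next row=LF[13]=12
  step 11: row=12, L[12]='s', prepend. Next row=LF[12]=11
  step 12: row=11, L[11]='o', prepend. Next row=LF[11]=9
  step 13: row=9, L[9]='p', prepend. Next row=LF[9]=10
  step 14: row=10, L[10]='o', prepend. Next row=LF[10]=8
Reversed output: opossumcandle$

Answer: opossumcandle$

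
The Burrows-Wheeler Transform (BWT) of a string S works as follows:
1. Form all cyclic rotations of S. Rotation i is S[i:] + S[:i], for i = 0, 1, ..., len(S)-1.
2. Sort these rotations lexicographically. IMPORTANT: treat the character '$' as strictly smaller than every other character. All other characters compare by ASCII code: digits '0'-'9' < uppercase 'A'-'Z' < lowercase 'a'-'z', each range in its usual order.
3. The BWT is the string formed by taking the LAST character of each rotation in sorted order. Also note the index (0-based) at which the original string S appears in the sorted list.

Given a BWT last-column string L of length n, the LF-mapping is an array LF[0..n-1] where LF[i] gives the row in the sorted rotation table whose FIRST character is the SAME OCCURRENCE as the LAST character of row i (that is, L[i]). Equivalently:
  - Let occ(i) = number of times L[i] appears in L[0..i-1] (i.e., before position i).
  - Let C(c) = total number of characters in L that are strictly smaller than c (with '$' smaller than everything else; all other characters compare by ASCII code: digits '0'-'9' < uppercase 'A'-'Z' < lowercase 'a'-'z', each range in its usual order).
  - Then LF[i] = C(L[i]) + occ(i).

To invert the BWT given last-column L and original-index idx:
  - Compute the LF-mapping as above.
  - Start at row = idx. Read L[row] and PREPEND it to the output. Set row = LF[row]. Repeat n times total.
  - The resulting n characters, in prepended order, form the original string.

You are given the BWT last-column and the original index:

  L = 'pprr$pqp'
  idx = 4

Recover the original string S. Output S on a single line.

LF mapping: 1 2 6 7 0 3 5 4
Walk LF starting at row 4, prepending L[row]:
  step 1: row=4, L[4]='$', prepend. Next row=LF[4]=0
  step 2: row=0, L[0]='p', prepend. Next row=LF[0]=1
  step 3: row=1, L[1]='p', prepend. Next row=LF[1]=2
  step 4: row=2, L[2]='r', prepend. Next row=LF[2]=6
  step 5: row=6, L[6]='q', prepend. Next row=LF[6]=5
  step 6: row=5, L[5]='p', prepend. Next row=LF[5]=3
  step 7: row=3, L[3]='r', prepend. Next row=LF[3]=7
  step 8: row=7, L[7]='p', prepend. Next row=LF[7]=4
Reversed output: prpqrpp$

Answer: prpqrpp$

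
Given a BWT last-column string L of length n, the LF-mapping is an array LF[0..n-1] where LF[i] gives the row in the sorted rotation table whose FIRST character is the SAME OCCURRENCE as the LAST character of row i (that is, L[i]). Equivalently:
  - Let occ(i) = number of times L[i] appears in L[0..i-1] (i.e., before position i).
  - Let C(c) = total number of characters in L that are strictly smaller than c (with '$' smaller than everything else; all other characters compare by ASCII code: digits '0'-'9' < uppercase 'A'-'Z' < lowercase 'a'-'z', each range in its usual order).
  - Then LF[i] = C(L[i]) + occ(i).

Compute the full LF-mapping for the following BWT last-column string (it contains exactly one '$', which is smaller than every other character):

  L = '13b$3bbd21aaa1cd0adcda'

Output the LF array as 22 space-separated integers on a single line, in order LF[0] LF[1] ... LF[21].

Answer: 2 6 13 0 7 14 15 18 5 3 8 9 10 4 16 19 1 11 20 17 21 12

Derivation:
Char counts: '$':1, '0':1, '1':3, '2':1, '3':2, 'a':5, 'b':3, 'c':2, 'd':4
C (first-col start): C('$')=0, C('0')=1, C('1')=2, C('2')=5, C('3')=6, C('a')=8, C('b')=13, C('c')=16, C('d')=18
L[0]='1': occ=0, LF[0]=C('1')+0=2+0=2
L[1]='3': occ=0, LF[1]=C('3')+0=6+0=6
L[2]='b': occ=0, LF[2]=C('b')+0=13+0=13
L[3]='$': occ=0, LF[3]=C('$')+0=0+0=0
L[4]='3': occ=1, LF[4]=C('3')+1=6+1=7
L[5]='b': occ=1, LF[5]=C('b')+1=13+1=14
L[6]='b': occ=2, LF[6]=C('b')+2=13+2=15
L[7]='d': occ=0, LF[7]=C('d')+0=18+0=18
L[8]='2': occ=0, LF[8]=C('2')+0=5+0=5
L[9]='1': occ=1, LF[9]=C('1')+1=2+1=3
L[10]='a': occ=0, LF[10]=C('a')+0=8+0=8
L[11]='a': occ=1, LF[11]=C('a')+1=8+1=9
L[12]='a': occ=2, LF[12]=C('a')+2=8+2=10
L[13]='1': occ=2, LF[13]=C('1')+2=2+2=4
L[14]='c': occ=0, LF[14]=C('c')+0=16+0=16
L[15]='d': occ=1, LF[15]=C('d')+1=18+1=19
L[16]='0': occ=0, LF[16]=C('0')+0=1+0=1
L[17]='a': occ=3, LF[17]=C('a')+3=8+3=11
L[18]='d': occ=2, LF[18]=C('d')+2=18+2=20
L[19]='c': occ=1, LF[19]=C('c')+1=16+1=17
L[20]='d': occ=3, LF[20]=C('d')+3=18+3=21
L[21]='a': occ=4, LF[21]=C('a')+4=8+4=12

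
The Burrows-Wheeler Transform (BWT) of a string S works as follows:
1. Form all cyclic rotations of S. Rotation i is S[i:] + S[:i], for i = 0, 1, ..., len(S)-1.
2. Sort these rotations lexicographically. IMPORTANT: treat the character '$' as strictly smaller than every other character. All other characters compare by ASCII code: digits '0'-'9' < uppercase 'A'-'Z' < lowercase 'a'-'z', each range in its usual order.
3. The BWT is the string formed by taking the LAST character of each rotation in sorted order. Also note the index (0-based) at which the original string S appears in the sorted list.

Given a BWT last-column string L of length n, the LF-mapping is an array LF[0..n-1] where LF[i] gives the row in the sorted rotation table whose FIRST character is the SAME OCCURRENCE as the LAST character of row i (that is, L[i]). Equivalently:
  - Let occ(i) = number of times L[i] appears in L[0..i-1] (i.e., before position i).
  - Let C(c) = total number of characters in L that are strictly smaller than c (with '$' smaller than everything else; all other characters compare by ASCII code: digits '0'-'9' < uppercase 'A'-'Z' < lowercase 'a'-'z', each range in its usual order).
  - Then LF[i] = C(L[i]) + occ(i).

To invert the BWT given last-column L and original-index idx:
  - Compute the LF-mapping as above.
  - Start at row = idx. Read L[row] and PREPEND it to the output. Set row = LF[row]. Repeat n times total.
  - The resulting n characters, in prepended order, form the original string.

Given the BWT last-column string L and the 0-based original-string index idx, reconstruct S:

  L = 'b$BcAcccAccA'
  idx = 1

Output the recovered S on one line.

LF mapping: 5 0 4 6 1 7 8 9 2 10 11 3
Walk LF starting at row 1, prepending L[row]:
  step 1: row=1, L[1]='$', prepend. Next row=LF[1]=0
  step 2: row=0, L[0]='b', prepend. Next row=LF[0]=5
  step 3: row=5, L[5]='c', prepend. Next row=LF[5]=7
  step 4: row=7, L[7]='c', prepend. Next row=LF[7]=9
  step 5: row=9, L[9]='c', prepend. Next row=LF[9]=10
  step 6: row=10, L[10]='c', prepend. Next row=LF[10]=11
  step 7: row=11, L[11]='A', prepend. Next row=LF[11]=3
  step 8: row=3, L[3]='c', prepend. Next row=LF[3]=6
  step 9: row=6, L[6]='c', prepend. Next row=LF[6]=8
  step 10: row=8, L[8]='A', prepend. Next row=LF[8]=2
  step 11: row=2, L[2]='B', prepend. Next row=LF[2]=4
  step 12: row=4, L[4]='A', prepend. Next row=LF[4]=1
Reversed output: ABAccAccccb$

Answer: ABAccAccccb$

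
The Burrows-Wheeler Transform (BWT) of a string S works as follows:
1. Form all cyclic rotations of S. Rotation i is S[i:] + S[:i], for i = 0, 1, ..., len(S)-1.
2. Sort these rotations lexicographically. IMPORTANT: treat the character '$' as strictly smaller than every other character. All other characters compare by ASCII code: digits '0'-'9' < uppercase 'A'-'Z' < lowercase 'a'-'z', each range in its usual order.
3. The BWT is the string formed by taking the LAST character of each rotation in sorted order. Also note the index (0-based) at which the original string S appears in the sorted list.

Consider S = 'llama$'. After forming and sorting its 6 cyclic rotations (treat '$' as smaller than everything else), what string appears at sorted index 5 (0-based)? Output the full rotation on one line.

All 6 rotations (rotation i = S[i:]+S[:i]):
  rot[0] = llama$
  rot[1] = lama$l
  rot[2] = ama$ll
  rot[3] = ma$lla
  rot[4] = a$llam
  rot[5] = $llama
Sorted (with $ < everything):
  sorted[0] = $llama
  sorted[1] = a$llam
  sorted[2] = ama$ll
  sorted[3] = lama$l
  sorted[4] = llama$
  sorted[5] = ma$lla
sorted[5] = ma$lla

Answer: ma$lla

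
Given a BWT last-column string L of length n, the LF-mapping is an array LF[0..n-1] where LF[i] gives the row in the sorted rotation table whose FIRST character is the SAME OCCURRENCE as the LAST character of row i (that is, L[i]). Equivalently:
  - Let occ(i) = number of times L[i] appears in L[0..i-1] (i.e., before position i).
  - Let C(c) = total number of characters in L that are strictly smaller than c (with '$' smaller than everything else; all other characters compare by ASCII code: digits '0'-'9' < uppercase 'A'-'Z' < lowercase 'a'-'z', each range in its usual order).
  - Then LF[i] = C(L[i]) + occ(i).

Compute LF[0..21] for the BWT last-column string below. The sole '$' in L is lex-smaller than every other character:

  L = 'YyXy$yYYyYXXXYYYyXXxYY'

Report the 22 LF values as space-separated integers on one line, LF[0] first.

Answer: 7 17 1 18 0 19 8 9 20 10 2 3 4 11 12 13 21 5 6 16 14 15

Derivation:
Char counts: '$':1, 'X':6, 'Y':9, 'x':1, 'y':5
C (first-col start): C('$')=0, C('X')=1, C('Y')=7, C('x')=16, C('y')=17
L[0]='Y': occ=0, LF[0]=C('Y')+0=7+0=7
L[1]='y': occ=0, LF[1]=C('y')+0=17+0=17
L[2]='X': occ=0, LF[2]=C('X')+0=1+0=1
L[3]='y': occ=1, LF[3]=C('y')+1=17+1=18
L[4]='$': occ=0, LF[4]=C('$')+0=0+0=0
L[5]='y': occ=2, LF[5]=C('y')+2=17+2=19
L[6]='Y': occ=1, LF[6]=C('Y')+1=7+1=8
L[7]='Y': occ=2, LF[7]=C('Y')+2=7+2=9
L[8]='y': occ=3, LF[8]=C('y')+3=17+3=20
L[9]='Y': occ=3, LF[9]=C('Y')+3=7+3=10
L[10]='X': occ=1, LF[10]=C('X')+1=1+1=2
L[11]='X': occ=2, LF[11]=C('X')+2=1+2=3
L[12]='X': occ=3, LF[12]=C('X')+3=1+3=4
L[13]='Y': occ=4, LF[13]=C('Y')+4=7+4=11
L[14]='Y': occ=5, LF[14]=C('Y')+5=7+5=12
L[15]='Y': occ=6, LF[15]=C('Y')+6=7+6=13
L[16]='y': occ=4, LF[16]=C('y')+4=17+4=21
L[17]='X': occ=4, LF[17]=C('X')+4=1+4=5
L[18]='X': occ=5, LF[18]=C('X')+5=1+5=6
L[19]='x': occ=0, LF[19]=C('x')+0=16+0=16
L[20]='Y': occ=7, LF[20]=C('Y')+7=7+7=14
L[21]='Y': occ=8, LF[21]=C('Y')+8=7+8=15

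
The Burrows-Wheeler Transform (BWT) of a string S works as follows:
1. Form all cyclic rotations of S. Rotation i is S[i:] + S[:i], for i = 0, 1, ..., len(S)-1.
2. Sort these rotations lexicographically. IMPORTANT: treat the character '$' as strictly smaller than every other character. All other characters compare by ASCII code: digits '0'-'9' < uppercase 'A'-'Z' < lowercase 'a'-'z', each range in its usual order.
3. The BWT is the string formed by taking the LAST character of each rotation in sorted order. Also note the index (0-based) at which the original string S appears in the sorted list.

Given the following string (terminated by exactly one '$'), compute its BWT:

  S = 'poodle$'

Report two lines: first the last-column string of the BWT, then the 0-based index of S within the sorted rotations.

All 7 rotations (rotation i = S[i:]+S[:i]):
  rot[0] = poodle$
  rot[1] = oodle$p
  rot[2] = odle$po
  rot[3] = dle$poo
  rot[4] = le$pood
  rot[5] = e$poodl
  rot[6] = $poodle
Sorted (with $ < everything):
  sorted[0] = $poodle  (last char: 'e')
  sorted[1] = dle$poo  (last char: 'o')
  sorted[2] = e$poodl  (last char: 'l')
  sorted[3] = le$pood  (last char: 'd')
  sorted[4] = odle$po  (last char: 'o')
  sorted[5] = oodle$p  (last char: 'p')
  sorted[6] = poodle$  (last char: '$')
Last column: eoldop$
Original string S is at sorted index 6

Answer: eoldop$
6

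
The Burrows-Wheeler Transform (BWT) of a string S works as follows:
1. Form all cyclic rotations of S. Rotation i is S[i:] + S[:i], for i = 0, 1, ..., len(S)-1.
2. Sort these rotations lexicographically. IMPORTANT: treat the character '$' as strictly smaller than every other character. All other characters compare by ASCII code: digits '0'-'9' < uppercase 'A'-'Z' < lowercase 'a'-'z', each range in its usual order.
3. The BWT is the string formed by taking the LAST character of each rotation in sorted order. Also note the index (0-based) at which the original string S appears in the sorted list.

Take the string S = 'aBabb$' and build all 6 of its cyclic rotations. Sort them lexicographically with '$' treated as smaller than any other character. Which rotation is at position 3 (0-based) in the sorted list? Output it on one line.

Answer: abb$aB

Derivation:
All 6 rotations (rotation i = S[i:]+S[:i]):
  rot[0] = aBabb$
  rot[1] = Babb$a
  rot[2] = abb$aB
  rot[3] = bb$aBa
  rot[4] = b$aBab
  rot[5] = $aBabb
Sorted (with $ < everything):
  sorted[0] = $aBabb
  sorted[1] = Babb$a
  sorted[2] = aBabb$
  sorted[3] = abb$aB
  sorted[4] = b$aBab
  sorted[5] = bb$aBa
sorted[3] = abb$aB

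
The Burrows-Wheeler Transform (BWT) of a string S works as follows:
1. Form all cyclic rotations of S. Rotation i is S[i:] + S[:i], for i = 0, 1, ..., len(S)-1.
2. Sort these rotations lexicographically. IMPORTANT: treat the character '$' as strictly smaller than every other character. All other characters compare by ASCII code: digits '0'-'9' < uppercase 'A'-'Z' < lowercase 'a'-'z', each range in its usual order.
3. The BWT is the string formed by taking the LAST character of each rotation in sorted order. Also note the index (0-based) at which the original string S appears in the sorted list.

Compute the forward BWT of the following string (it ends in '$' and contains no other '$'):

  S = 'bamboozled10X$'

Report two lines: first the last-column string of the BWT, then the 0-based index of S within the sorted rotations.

Answer: X1d0b$melzaboo
5

Derivation:
All 14 rotations (rotation i = S[i:]+S[:i]):
  rot[0] = bamboozled10X$
  rot[1] = amboozled10X$b
  rot[2] = mboozled10X$ba
  rot[3] = boozled10X$bam
  rot[4] = oozled10X$bamb
  rot[5] = ozled10X$bambo
  rot[6] = zled10X$bamboo
  rot[7] = led10X$bambooz
  rot[8] = ed10X$bamboozl
  rot[9] = d10X$bamboozle
  rot[10] = 10X$bamboozled
  rot[11] = 0X$bamboozled1
  rot[12] = X$bamboozled10
  rot[13] = $bamboozled10X
Sorted (with $ < everything):
  sorted[0] = $bamboozled10X  (last char: 'X')
  sorted[1] = 0X$bamboozled1  (last char: '1')
  sorted[2] = 10X$bamboozled  (last char: 'd')
  sorted[3] = X$bamboozled10  (last char: '0')
  sorted[4] = amboozled10X$b  (last char: 'b')
  sorted[5] = bamboozled10X$  (last char: '$')
  sorted[6] = boozled10X$bam  (last char: 'm')
  sorted[7] = d10X$bamboozle  (last char: 'e')
  sorted[8] = ed10X$bamboozl  (last char: 'l')
  sorted[9] = led10X$bambooz  (last char: 'z')
  sorted[10] = mboozled10X$ba  (last char: 'a')
  sorted[11] = oozled10X$bamb  (last char: 'b')
  sorted[12] = ozled10X$bambo  (last char: 'o')
  sorted[13] = zled10X$bamboo  (last char: 'o')
Last column: X1d0b$melzaboo
Original string S is at sorted index 5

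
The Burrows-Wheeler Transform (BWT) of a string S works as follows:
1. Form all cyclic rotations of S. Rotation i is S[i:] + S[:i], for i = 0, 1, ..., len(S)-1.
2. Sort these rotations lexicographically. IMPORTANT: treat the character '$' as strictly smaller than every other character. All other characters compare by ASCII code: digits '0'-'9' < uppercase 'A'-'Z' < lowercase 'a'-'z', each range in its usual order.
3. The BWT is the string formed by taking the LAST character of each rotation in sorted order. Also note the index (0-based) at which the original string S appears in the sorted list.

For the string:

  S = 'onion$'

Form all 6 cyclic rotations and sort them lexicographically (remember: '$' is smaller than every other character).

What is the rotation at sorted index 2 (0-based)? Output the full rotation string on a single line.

All 6 rotations (rotation i = S[i:]+S[:i]):
  rot[0] = onion$
  rot[1] = nion$o
  rot[2] = ion$on
  rot[3] = on$oni
  rot[4] = n$onio
  rot[5] = $onion
Sorted (with $ < everything):
  sorted[0] = $onion
  sorted[1] = ion$on
  sorted[2] = n$onio
  sorted[3] = nion$o
  sorted[4] = on$oni
  sorted[5] = onion$
sorted[2] = n$onio

Answer: n$onio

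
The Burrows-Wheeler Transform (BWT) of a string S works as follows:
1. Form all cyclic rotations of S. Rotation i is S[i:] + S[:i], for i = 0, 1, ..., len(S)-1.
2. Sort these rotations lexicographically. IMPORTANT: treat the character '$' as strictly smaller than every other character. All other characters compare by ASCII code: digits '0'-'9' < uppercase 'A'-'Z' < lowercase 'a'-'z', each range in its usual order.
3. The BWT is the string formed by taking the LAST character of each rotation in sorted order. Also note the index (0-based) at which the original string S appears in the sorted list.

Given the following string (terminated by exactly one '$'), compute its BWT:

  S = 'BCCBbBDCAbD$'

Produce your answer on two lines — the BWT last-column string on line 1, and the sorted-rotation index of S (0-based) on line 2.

Answer: DC$bCDCBbBBA
2

Derivation:
All 12 rotations (rotation i = S[i:]+S[:i]):
  rot[0] = BCCBbBDCAbD$
  rot[1] = CCBbBDCAbD$B
  rot[2] = CBbBDCAbD$BC
  rot[3] = BbBDCAbD$BCC
  rot[4] = bBDCAbD$BCCB
  rot[5] = BDCAbD$BCCBb
  rot[6] = DCAbD$BCCBbB
  rot[7] = CAbD$BCCBbBD
  rot[8] = AbD$BCCBbBDC
  rot[9] = bD$BCCBbBDCA
  rot[10] = D$BCCBbBDCAb
  rot[11] = $BCCBbBDCAbD
Sorted (with $ < everything):
  sorted[0] = $BCCBbBDCAbD  (last char: 'D')
  sorted[1] = AbD$BCCBbBDC  (last char: 'C')
  sorted[2] = BCCBbBDCAbD$  (last char: '$')
  sorted[3] = BDCAbD$BCCBb  (last char: 'b')
  sorted[4] = BbBDCAbD$BCC  (last char: 'C')
  sorted[5] = CAbD$BCCBbBD  (last char: 'D')
  sorted[6] = CBbBDCAbD$BC  (last char: 'C')
  sorted[7] = CCBbBDCAbD$B  (last char: 'B')
  sorted[8] = D$BCCBbBDCAb  (last char: 'b')
  sorted[9] = DCAbD$BCCBbB  (last char: 'B')
  sorted[10] = bBDCAbD$BCCB  (last char: 'B')
  sorted[11] = bD$BCCBbBDCA  (last char: 'A')
Last column: DC$bCDCBbBBA
Original string S is at sorted index 2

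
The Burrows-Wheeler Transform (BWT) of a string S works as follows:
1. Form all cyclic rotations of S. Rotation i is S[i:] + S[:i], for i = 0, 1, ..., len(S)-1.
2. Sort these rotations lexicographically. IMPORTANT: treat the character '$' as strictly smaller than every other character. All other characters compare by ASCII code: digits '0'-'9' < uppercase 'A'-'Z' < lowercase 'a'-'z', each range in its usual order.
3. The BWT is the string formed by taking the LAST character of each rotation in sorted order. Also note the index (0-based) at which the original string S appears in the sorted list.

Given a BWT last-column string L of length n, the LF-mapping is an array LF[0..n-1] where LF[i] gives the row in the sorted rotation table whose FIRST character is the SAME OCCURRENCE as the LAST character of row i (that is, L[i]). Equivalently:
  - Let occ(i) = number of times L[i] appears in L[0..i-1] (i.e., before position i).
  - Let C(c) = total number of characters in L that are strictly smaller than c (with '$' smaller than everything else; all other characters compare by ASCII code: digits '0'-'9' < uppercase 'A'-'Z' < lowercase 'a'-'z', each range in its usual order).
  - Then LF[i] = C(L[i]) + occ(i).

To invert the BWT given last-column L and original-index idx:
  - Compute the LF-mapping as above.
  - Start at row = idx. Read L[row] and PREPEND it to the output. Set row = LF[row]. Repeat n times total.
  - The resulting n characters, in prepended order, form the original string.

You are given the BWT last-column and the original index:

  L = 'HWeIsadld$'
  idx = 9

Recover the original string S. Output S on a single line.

Answer: saddleIWH$

Derivation:
LF mapping: 1 3 7 2 9 4 5 8 6 0
Walk LF starting at row 9, prepending L[row]:
  step 1: row=9, L[9]='$', prepend. Next row=LF[9]=0
  step 2: row=0, L[0]='H', prepend. Next row=LF[0]=1
  step 3: row=1, L[1]='W', prepend. Next row=LF[1]=3
  step 4: row=3, L[3]='I', prepend. Next row=LF[3]=2
  step 5: row=2, L[2]='e', prepend. Next row=LF[2]=7
  step 6: row=7, L[7]='l', prepend. Next row=LF[7]=8
  step 7: row=8, L[8]='d', prepend. Next row=LF[8]=6
  step 8: row=6, L[6]='d', prepend. Next row=LF[6]=5
  step 9: row=5, L[5]='a', prepend. Next row=LF[5]=4
  step 10: row=4, L[4]='s', prepend. Next row=LF[4]=9
Reversed output: saddleIWH$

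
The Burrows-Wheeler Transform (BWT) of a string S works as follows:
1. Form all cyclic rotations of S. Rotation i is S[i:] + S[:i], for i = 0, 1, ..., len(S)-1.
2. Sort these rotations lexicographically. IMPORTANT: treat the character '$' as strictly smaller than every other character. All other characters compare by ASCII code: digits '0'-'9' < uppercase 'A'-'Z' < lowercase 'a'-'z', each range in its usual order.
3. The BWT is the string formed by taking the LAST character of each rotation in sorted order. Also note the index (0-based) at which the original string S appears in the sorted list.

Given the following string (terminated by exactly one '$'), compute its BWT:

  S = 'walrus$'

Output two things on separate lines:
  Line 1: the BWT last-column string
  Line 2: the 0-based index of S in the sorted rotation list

Answer: swalur$
6

Derivation:
All 7 rotations (rotation i = S[i:]+S[:i]):
  rot[0] = walrus$
  rot[1] = alrus$w
  rot[2] = lrus$wa
  rot[3] = rus$wal
  rot[4] = us$walr
  rot[5] = s$walru
  rot[6] = $walrus
Sorted (with $ < everything):
  sorted[0] = $walrus  (last char: 's')
  sorted[1] = alrus$w  (last char: 'w')
  sorted[2] = lrus$wa  (last char: 'a')
  sorted[3] = rus$wal  (last char: 'l')
  sorted[4] = s$walru  (last char: 'u')
  sorted[5] = us$walr  (last char: 'r')
  sorted[6] = walrus$  (last char: '$')
Last column: swalur$
Original string S is at sorted index 6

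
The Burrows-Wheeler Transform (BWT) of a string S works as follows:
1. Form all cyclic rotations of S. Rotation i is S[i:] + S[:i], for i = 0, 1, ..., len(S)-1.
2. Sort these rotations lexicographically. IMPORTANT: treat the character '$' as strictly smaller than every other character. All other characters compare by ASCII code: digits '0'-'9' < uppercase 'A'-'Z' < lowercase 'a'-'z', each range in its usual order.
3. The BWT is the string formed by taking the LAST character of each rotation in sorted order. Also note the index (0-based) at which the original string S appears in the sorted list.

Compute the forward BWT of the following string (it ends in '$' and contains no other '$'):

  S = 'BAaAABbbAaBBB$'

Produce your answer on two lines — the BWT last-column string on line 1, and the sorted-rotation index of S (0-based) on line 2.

All 14 rotations (rotation i = S[i:]+S[:i]):
  rot[0] = BAaAABbbAaBBB$
  rot[1] = AaAABbbAaBBB$B
  rot[2] = aAABbbAaBBB$BA
  rot[3] = AABbbAaBBB$BAa
  rot[4] = ABbbAaBBB$BAaA
  rot[5] = BbbAaBBB$BAaAA
  rot[6] = bbAaBBB$BAaAAB
  rot[7] = bAaBBB$BAaAABb
  rot[8] = AaBBB$BAaAABbb
  rot[9] = aBBB$BAaAABbbA
  rot[10] = BBB$BAaAABbbAa
  rot[11] = BB$BAaAABbbAaB
  rot[12] = B$BAaAABbbAaBB
  rot[13] = $BAaAABbbAaBBB
Sorted (with $ < everything):
  sorted[0] = $BAaAABbbAaBBB  (last char: 'B')
  sorted[1] = AABbbAaBBB$BAa  (last char: 'a')
  sorted[2] = ABbbAaBBB$BAaA  (last char: 'A')
  sorted[3] = AaAABbbAaBBB$B  (last char: 'B')
  sorted[4] = AaBBB$BAaAABbb  (last char: 'b')
  sorted[5] = B$BAaAABbbAaBB  (last char: 'B')
  sorted[6] = BAaAABbbAaBBB$  (last char: '$')
  sorted[7] = BB$BAaAABbbAaB  (last char: 'B')
  sorted[8] = BBB$BAaAABbbAa  (last char: 'a')
  sorted[9] = BbbAaBBB$BAaAA  (last char: 'A')
  sorted[10] = aAABbbAaBBB$BA  (last char: 'A')
  sorted[11] = aBBB$BAaAABbbA  (last char: 'A')
  sorted[12] = bAaBBB$BAaAABb  (last char: 'b')
  sorted[13] = bbAaBBB$BAaAAB  (last char: 'B')
Last column: BaABbB$BaAAAbB
Original string S is at sorted index 6

Answer: BaABbB$BaAAAbB
6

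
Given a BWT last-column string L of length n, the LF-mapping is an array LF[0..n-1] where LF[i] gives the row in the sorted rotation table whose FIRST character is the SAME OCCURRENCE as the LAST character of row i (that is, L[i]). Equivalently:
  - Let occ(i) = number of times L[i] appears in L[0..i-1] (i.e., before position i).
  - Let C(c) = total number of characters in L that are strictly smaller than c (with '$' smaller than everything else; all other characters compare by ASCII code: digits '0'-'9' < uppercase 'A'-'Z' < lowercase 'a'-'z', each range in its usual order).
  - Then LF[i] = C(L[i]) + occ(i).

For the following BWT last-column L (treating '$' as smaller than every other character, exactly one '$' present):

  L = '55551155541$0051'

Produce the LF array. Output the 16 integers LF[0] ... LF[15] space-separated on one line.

Char counts: '$':1, '0':2, '1':4, '4':1, '5':8
C (first-col start): C('$')=0, C('0')=1, C('1')=3, C('4')=7, C('5')=8
L[0]='5': occ=0, LF[0]=C('5')+0=8+0=8
L[1]='5': occ=1, LF[1]=C('5')+1=8+1=9
L[2]='5': occ=2, LF[2]=C('5')+2=8+2=10
L[3]='5': occ=3, LF[3]=C('5')+3=8+3=11
L[4]='1': occ=0, LF[4]=C('1')+0=3+0=3
L[5]='1': occ=1, LF[5]=C('1')+1=3+1=4
L[6]='5': occ=4, LF[6]=C('5')+4=8+4=12
L[7]='5': occ=5, LF[7]=C('5')+5=8+5=13
L[8]='5': occ=6, LF[8]=C('5')+6=8+6=14
L[9]='4': occ=0, LF[9]=C('4')+0=7+0=7
L[10]='1': occ=2, LF[10]=C('1')+2=3+2=5
L[11]='$': occ=0, LF[11]=C('$')+0=0+0=0
L[12]='0': occ=0, LF[12]=C('0')+0=1+0=1
L[13]='0': occ=1, LF[13]=C('0')+1=1+1=2
L[14]='5': occ=7, LF[14]=C('5')+7=8+7=15
L[15]='1': occ=3, LF[15]=C('1')+3=3+3=6

Answer: 8 9 10 11 3 4 12 13 14 7 5 0 1 2 15 6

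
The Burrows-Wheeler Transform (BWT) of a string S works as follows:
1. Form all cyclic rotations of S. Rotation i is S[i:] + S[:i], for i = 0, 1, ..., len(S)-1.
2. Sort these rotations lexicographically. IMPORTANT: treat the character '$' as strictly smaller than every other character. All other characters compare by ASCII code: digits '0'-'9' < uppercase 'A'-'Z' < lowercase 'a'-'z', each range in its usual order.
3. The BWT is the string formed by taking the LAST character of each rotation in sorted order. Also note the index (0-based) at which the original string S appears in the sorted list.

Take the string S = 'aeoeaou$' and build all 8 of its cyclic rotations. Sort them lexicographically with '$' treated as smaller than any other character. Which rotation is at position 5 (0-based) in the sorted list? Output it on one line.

All 8 rotations (rotation i = S[i:]+S[:i]):
  rot[0] = aeoeaou$
  rot[1] = eoeaou$a
  rot[2] = oeaou$ae
  rot[3] = eaou$aeo
  rot[4] = aou$aeoe
  rot[5] = ou$aeoea
  rot[6] = u$aeoeao
  rot[7] = $aeoeaou
Sorted (with $ < everything):
  sorted[0] = $aeoeaou
  sorted[1] = aeoeaou$
  sorted[2] = aou$aeoe
  sorted[3] = eaou$aeo
  sorted[4] = eoeaou$a
  sorted[5] = oeaou$ae
  sorted[6] = ou$aeoea
  sorted[7] = u$aeoeao
sorted[5] = oeaou$ae

Answer: oeaou$ae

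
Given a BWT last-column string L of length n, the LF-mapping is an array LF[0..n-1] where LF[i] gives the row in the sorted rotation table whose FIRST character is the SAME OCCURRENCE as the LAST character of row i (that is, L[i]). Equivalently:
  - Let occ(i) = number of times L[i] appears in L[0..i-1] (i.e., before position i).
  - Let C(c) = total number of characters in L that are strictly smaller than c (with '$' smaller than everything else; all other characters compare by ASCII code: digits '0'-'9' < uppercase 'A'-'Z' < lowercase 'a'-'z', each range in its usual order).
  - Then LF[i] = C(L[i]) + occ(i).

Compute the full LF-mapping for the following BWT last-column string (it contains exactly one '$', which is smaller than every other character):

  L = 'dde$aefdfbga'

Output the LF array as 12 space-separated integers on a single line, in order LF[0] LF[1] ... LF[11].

Answer: 4 5 7 0 1 8 9 6 10 3 11 2

Derivation:
Char counts: '$':1, 'a':2, 'b':1, 'd':3, 'e':2, 'f':2, 'g':1
C (first-col start): C('$')=0, C('a')=1, C('b')=3, C('d')=4, C('e')=7, C('f')=9, C('g')=11
L[0]='d': occ=0, LF[0]=C('d')+0=4+0=4
L[1]='d': occ=1, LF[1]=C('d')+1=4+1=5
L[2]='e': occ=0, LF[2]=C('e')+0=7+0=7
L[3]='$': occ=0, LF[3]=C('$')+0=0+0=0
L[4]='a': occ=0, LF[4]=C('a')+0=1+0=1
L[5]='e': occ=1, LF[5]=C('e')+1=7+1=8
L[6]='f': occ=0, LF[6]=C('f')+0=9+0=9
L[7]='d': occ=2, LF[7]=C('d')+2=4+2=6
L[8]='f': occ=1, LF[8]=C('f')+1=9+1=10
L[9]='b': occ=0, LF[9]=C('b')+0=3+0=3
L[10]='g': occ=0, LF[10]=C('g')+0=11+0=11
L[11]='a': occ=1, LF[11]=C('a')+1=1+1=2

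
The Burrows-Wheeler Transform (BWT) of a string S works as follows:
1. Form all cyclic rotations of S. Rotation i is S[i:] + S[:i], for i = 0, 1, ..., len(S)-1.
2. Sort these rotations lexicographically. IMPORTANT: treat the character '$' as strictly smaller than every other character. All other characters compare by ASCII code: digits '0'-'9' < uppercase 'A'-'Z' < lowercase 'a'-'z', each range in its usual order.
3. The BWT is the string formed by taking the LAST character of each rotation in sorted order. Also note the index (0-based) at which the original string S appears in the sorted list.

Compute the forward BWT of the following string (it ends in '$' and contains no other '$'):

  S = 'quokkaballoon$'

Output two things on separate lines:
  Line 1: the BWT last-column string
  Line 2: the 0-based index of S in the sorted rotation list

Answer: nkbakoalouol$q
12

Derivation:
All 14 rotations (rotation i = S[i:]+S[:i]):
  rot[0] = quokkaballoon$
  rot[1] = uokkaballoon$q
  rot[2] = okkaballoon$qu
  rot[3] = kkaballoon$quo
  rot[4] = kaballoon$quok
  rot[5] = aballoon$quokk
  rot[6] = balloon$quokka
  rot[7] = alloon$quokkab
  rot[8] = lloon$quokkaba
  rot[9] = loon$quokkabal
  rot[10] = oon$quokkaball
  rot[11] = on$quokkaballo
  rot[12] = n$quokkaballoo
  rot[13] = $quokkaballoon
Sorted (with $ < everything):
  sorted[0] = $quokkaballoon  (last char: 'n')
  sorted[1] = aballoon$quokk  (last char: 'k')
  sorted[2] = alloon$quokkab  (last char: 'b')
  sorted[3] = balloon$quokka  (last char: 'a')
  sorted[4] = kaballoon$quok  (last char: 'k')
  sorted[5] = kkaballoon$quo  (last char: 'o')
  sorted[6] = lloon$quokkaba  (last char: 'a')
  sorted[7] = loon$quokkabal  (last char: 'l')
  sorted[8] = n$quokkaballoo  (last char: 'o')
  sorted[9] = okkaballoon$qu  (last char: 'u')
  sorted[10] = on$quokkaballo  (last char: 'o')
  sorted[11] = oon$quokkaball  (last char: 'l')
  sorted[12] = quokkaballoon$  (last char: '$')
  sorted[13] = uokkaballoon$q  (last char: 'q')
Last column: nkbakoalouol$q
Original string S is at sorted index 12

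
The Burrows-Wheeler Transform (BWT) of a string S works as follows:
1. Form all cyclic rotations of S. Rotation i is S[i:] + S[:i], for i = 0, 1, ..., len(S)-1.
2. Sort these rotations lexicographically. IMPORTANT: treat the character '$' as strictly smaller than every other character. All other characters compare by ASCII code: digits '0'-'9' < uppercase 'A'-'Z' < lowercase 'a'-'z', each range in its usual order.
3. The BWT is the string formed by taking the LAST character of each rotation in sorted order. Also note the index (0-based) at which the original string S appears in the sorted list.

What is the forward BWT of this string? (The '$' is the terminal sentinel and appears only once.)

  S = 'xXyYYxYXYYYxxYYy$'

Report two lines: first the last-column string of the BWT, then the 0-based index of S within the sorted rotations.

All 17 rotations (rotation i = S[i:]+S[:i]):
  rot[0] = xXyYYxYXYYYxxYYy$
  rot[1] = XyYYxYXYYYxxYYy$x
  rot[2] = yYYxYXYYYxxYYy$xX
  rot[3] = YYxYXYYYxxYYy$xXy
  rot[4] = YxYXYYYxxYYy$xXyY
  rot[5] = xYXYYYxxYYy$xXyYY
  rot[6] = YXYYYxxYYy$xXyYYx
  rot[7] = XYYYxxYYy$xXyYYxY
  rot[8] = YYYxxYYy$xXyYYxYX
  rot[9] = YYxxYYy$xXyYYxYXY
  rot[10] = YxxYYy$xXyYYxYXYY
  rot[11] = xxYYy$xXyYYxYXYYY
  rot[12] = xYYy$xXyYYxYXYYYx
  rot[13] = YYy$xXyYYxYXYYYxx
  rot[14] = Yy$xXyYYxYXYYYxxY
  rot[15] = y$xXyYYxYXYYYxxYY
  rot[16] = $xXyYYxYXYYYxxYYy
Sorted (with $ < everything):
  sorted[0] = $xXyYYxYXYYYxxYYy  (last char: 'y')
  sorted[1] = XYYYxxYYy$xXyYYxY  (last char: 'Y')
  sorted[2] = XyYYxYXYYYxxYYy$x  (last char: 'x')
  sorted[3] = YXYYYxxYYy$xXyYYx  (last char: 'x')
  sorted[4] = YYYxxYYy$xXyYYxYX  (last char: 'X')
  sorted[5] = YYxYXYYYxxYYy$xXy  (last char: 'y')
  sorted[6] = YYxxYYy$xXyYYxYXY  (last char: 'Y')
  sorted[7] = YYy$xXyYYxYXYYYxx  (last char: 'x')
  sorted[8] = YxYXYYYxxYYy$xXyY  (last char: 'Y')
  sorted[9] = YxxYYy$xXyYYxYXYY  (last char: 'Y')
  sorted[10] = Yy$xXyYYxYXYYYxxY  (last char: 'Y')
  sorted[11] = xXyYYxYXYYYxxYYy$  (last char: '$')
  sorted[12] = xYXYYYxxYYy$xXyYY  (last char: 'Y')
  sorted[13] = xYYy$xXyYYxYXYYYx  (last char: 'x')
  sorted[14] = xxYYy$xXyYYxYXYYY  (last char: 'Y')
  sorted[15] = y$xXyYYxYXYYYxxYY  (last char: 'Y')
  sorted[16] = yYYxYXYYYxxYYy$xX  (last char: 'X')
Last column: yYxxXyYxYYY$YxYYX
Original string S is at sorted index 11

Answer: yYxxXyYxYYY$YxYYX
11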